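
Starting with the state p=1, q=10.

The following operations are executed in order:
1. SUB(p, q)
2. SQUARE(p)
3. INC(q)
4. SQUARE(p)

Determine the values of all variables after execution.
{p: 6561, q: 11}

Step-by-step execution:
Initial: p=1, q=10
After step 1 (SUB(p, q)): p=-9, q=10
After step 2 (SQUARE(p)): p=81, q=10
After step 3 (INC(q)): p=81, q=11
After step 4 (SQUARE(p)): p=6561, q=11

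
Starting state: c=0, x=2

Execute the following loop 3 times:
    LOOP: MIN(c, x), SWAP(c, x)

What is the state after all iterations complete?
c=0, x=0

Iteration trace:
Start: c=0, x=2
After iteration 1: c=2, x=0
After iteration 2: c=0, x=0
After iteration 3: c=0, x=0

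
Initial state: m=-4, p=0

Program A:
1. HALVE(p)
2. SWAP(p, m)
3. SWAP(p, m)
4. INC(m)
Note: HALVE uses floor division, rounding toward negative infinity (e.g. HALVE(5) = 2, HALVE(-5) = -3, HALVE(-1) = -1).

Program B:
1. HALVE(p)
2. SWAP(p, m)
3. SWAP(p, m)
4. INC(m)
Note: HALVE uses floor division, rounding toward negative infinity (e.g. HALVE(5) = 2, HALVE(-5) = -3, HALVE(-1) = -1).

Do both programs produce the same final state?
Yes

Program A final state: m=-3, p=0
Program B final state: m=-3, p=0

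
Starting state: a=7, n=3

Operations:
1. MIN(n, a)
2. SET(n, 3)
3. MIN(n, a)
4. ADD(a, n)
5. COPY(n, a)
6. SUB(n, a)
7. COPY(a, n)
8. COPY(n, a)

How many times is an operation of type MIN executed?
2

Counting MIN operations:
Step 1: MIN(n, a) ← MIN
Step 3: MIN(n, a) ← MIN
Total: 2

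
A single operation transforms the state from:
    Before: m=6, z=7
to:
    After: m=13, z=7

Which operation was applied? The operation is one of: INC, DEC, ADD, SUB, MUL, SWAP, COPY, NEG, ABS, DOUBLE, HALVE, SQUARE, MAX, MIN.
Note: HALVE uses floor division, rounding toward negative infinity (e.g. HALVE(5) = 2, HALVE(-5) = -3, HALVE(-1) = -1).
ADD(m, z)

Analyzing the change:
Before: m=6, z=7
After: m=13, z=7
Variable m changed from 6 to 13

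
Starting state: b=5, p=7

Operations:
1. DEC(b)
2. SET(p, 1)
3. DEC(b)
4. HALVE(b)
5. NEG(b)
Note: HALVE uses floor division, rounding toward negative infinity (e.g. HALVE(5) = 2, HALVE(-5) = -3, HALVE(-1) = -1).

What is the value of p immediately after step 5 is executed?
p = 1

Tracing p through execution:
Initial: p = 7
After step 1 (DEC(b)): p = 7
After step 2 (SET(p, 1)): p = 1
After step 3 (DEC(b)): p = 1
After step 4 (HALVE(b)): p = 1
After step 5 (NEG(b)): p = 1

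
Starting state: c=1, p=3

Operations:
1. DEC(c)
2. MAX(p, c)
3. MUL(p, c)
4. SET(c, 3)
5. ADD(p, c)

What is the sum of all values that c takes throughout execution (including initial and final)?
7

Values of c at each step:
Initial: c = 1
After step 1: c = 0
After step 2: c = 0
After step 3: c = 0
After step 4: c = 3
After step 5: c = 3
Sum = 1 + 0 + 0 + 0 + 3 + 3 = 7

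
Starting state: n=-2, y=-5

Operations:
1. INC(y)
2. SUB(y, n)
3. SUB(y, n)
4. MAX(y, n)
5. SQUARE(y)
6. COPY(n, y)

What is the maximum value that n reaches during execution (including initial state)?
0

Values of n at each step:
Initial: n = -2
After step 1: n = -2
After step 2: n = -2
After step 3: n = -2
After step 4: n = -2
After step 5: n = -2
After step 6: n = 0 ← maximum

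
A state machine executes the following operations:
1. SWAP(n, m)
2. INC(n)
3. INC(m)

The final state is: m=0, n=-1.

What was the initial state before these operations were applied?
m=-2, n=-1

Working backwards:
Final state: m=0, n=-1
Before step 3 (INC(m)): m=-1, n=-1
Before step 2 (INC(n)): m=-1, n=-2
Before step 1 (SWAP(n, m)): m=-2, n=-1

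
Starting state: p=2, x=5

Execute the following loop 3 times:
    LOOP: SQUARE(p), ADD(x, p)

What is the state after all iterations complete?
p=256, x=281

Iteration trace:
Start: p=2, x=5
After iteration 1: p=4, x=9
After iteration 2: p=16, x=25
After iteration 3: p=256, x=281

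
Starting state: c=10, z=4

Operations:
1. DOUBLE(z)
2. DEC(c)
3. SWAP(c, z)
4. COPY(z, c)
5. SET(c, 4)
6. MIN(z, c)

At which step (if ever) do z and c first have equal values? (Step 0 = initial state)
Step 4

z and c first become equal after step 4.

Comparing values at each step:
Initial: z=4, c=10
After step 1: z=8, c=10
After step 2: z=8, c=9
After step 3: z=9, c=8
After step 4: z=8, c=8 ← equal!
After step 5: z=8, c=4
After step 6: z=4, c=4 ← equal!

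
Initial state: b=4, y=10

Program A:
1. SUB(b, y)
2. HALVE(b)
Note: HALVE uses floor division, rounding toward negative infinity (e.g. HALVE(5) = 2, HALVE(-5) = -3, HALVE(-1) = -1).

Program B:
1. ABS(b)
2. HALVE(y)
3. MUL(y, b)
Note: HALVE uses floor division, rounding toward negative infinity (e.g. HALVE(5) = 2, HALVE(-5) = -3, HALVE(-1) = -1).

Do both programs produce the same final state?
No

Program A final state: b=-3, y=10
Program B final state: b=4, y=20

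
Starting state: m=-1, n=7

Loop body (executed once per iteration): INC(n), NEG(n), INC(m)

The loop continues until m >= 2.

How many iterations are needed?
3

Tracing iterations:
Initial: m=-1, n=7
After iteration 1: m=0, n=-8
After iteration 2: m=1, n=7
After iteration 3: m=2, n=-8
m >= 2 now holds, so the loop exits after 3 iterations.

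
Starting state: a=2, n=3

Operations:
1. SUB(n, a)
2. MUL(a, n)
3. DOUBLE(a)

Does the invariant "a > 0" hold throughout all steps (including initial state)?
Yes

The invariant holds at every step.

State at each step:
Initial: a=2, n=3
After step 1: a=2, n=1
After step 2: a=2, n=1
After step 3: a=4, n=1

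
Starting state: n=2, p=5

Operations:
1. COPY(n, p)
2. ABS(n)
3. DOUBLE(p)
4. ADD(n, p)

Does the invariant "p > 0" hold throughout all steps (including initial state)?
Yes

The invariant holds at every step.

State at each step:
Initial: n=2, p=5
After step 1: n=5, p=5
After step 2: n=5, p=5
After step 3: n=5, p=10
After step 4: n=15, p=10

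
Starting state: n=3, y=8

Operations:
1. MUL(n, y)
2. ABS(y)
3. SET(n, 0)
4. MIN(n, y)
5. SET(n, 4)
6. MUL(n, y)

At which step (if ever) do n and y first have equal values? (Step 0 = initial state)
Never

n and y never become equal during execution.

Comparing values at each step:
Initial: n=3, y=8
After step 1: n=24, y=8
After step 2: n=24, y=8
After step 3: n=0, y=8
After step 4: n=0, y=8
After step 5: n=4, y=8
After step 6: n=32, y=8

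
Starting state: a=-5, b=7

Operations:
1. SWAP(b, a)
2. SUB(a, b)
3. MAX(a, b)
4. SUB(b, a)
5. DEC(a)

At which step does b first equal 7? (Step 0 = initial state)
Step 0

Tracing b:
Initial: b = 7 ← first occurrence
After step 1: b = -5
After step 2: b = -5
After step 3: b = -5
After step 4: b = -17
After step 5: b = -17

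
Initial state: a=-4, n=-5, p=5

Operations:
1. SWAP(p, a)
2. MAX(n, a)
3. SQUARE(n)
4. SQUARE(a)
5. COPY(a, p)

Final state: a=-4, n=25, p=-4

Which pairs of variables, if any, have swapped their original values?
None

Comparing initial and final values:
a: -4 → -4
n: -5 → 25
p: 5 → -4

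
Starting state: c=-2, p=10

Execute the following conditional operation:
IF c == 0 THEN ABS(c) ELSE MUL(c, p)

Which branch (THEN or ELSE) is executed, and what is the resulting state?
Branch: ELSE, Final state: c=-20, p=10

Evaluating condition: c == 0
c = -2
Condition is False, so ELSE branch executes
After MUL(c, p): c=-20, p=10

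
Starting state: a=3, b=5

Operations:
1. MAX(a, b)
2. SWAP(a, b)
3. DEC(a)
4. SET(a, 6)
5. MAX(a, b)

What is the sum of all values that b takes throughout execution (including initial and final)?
30

Values of b at each step:
Initial: b = 5
After step 1: b = 5
After step 2: b = 5
After step 3: b = 5
After step 4: b = 5
After step 5: b = 5
Sum = 5 + 5 + 5 + 5 + 5 + 5 = 30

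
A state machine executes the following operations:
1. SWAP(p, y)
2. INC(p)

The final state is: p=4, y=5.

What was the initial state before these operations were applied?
p=5, y=3

Working backwards:
Final state: p=4, y=5
Before step 2 (INC(p)): p=3, y=5
Before step 1 (SWAP(p, y)): p=5, y=3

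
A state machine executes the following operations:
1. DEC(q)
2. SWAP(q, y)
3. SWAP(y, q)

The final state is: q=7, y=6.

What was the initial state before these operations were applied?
q=8, y=6

Working backwards:
Final state: q=7, y=6
Before step 3 (SWAP(y, q)): q=6, y=7
Before step 2 (SWAP(q, y)): q=7, y=6
Before step 1 (DEC(q)): q=8, y=6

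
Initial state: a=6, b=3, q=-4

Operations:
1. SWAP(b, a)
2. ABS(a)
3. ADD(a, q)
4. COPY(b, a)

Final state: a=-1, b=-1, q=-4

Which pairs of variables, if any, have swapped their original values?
None

Comparing initial and final values:
q: -4 → -4
b: 3 → -1
a: 6 → -1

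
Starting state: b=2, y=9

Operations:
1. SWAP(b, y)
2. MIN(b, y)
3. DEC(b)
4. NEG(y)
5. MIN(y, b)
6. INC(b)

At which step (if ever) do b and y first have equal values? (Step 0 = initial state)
Step 2

b and y first become equal after step 2.

Comparing values at each step:
Initial: b=2, y=9
After step 1: b=9, y=2
After step 2: b=2, y=2 ← equal!
After step 3: b=1, y=2
After step 4: b=1, y=-2
After step 5: b=1, y=-2
After step 6: b=2, y=-2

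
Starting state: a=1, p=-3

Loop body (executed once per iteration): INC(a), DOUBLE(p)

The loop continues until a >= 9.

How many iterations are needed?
8

Tracing iterations:
Initial: a=1, p=-3
After iteration 1: a=2, p=-6
After iteration 2: a=3, p=-12
After iteration 3: a=4, p=-24
After iteration 4: a=5, p=-48
After iteration 5: a=6, p=-96
After iteration 6: a=7, p=-192
After iteration 7: a=8, p=-384
After iteration 8: a=9, p=-768
a >= 9 now holds, so the loop exits after 8 iterations.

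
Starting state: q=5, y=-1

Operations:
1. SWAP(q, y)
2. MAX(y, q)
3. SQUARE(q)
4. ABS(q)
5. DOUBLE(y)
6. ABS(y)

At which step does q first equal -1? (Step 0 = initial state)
Step 1

Tracing q:
Initial: q = 5
After step 1: q = -1 ← first occurrence
After step 2: q = -1
After step 3: q = 1
After step 4: q = 1
After step 5: q = 1
After step 6: q = 1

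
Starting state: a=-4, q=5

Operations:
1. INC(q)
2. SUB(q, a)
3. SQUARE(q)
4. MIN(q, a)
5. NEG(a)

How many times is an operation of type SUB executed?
1

Counting SUB operations:
Step 2: SUB(q, a) ← SUB
Total: 1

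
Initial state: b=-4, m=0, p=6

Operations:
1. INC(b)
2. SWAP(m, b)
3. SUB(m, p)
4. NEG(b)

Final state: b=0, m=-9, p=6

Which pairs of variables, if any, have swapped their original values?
None

Comparing initial and final values:
b: -4 → 0
m: 0 → -9
p: 6 → 6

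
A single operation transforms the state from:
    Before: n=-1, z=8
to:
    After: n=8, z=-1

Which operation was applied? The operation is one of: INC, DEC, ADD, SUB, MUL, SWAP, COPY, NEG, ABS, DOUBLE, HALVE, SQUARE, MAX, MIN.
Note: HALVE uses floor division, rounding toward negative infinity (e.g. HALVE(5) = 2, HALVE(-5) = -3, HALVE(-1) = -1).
SWAP(z, n)

Analyzing the change:
Before: n=-1, z=8
After: n=8, z=-1
Variable z changed from 8 to -1
Variable n changed from -1 to 8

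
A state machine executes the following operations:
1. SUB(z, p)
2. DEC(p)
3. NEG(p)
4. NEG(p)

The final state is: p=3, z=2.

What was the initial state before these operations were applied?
p=4, z=6

Working backwards:
Final state: p=3, z=2
Before step 4 (NEG(p)): p=-3, z=2
Before step 3 (NEG(p)): p=3, z=2
Before step 2 (DEC(p)): p=4, z=2
Before step 1 (SUB(z, p)): p=4, z=6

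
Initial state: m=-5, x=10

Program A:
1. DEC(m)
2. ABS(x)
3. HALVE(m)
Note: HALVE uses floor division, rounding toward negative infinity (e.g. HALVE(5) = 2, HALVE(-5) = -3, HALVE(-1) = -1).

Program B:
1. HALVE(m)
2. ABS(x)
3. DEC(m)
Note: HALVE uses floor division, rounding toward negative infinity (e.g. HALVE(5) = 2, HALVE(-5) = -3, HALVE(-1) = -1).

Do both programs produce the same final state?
No

Program A final state: m=-3, x=10
Program B final state: m=-4, x=10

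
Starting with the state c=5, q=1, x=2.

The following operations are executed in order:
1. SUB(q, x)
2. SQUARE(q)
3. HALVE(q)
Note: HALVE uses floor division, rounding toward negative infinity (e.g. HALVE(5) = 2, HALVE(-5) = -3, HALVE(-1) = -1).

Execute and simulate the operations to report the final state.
{c: 5, q: 0, x: 2}

Step-by-step execution:
Initial: c=5, q=1, x=2
After step 1 (SUB(q, x)): c=5, q=-1, x=2
After step 2 (SQUARE(q)): c=5, q=1, x=2
After step 3 (HALVE(q)): c=5, q=0, x=2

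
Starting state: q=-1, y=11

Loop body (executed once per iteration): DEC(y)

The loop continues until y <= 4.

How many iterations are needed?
7

Tracing iterations:
Initial: q=-1, y=11
After iteration 1: q=-1, y=10
After iteration 2: q=-1, y=9
After iteration 3: q=-1, y=8
After iteration 4: q=-1, y=7
After iteration 5: q=-1, y=6
After iteration 6: q=-1, y=5
After iteration 7: q=-1, y=4
y <= 4 now holds, so the loop exits after 7 iterations.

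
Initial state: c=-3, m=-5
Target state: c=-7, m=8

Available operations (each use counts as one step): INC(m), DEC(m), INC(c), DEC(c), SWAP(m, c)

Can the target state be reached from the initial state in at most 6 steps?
No

The target state cannot be reached within 6 steps.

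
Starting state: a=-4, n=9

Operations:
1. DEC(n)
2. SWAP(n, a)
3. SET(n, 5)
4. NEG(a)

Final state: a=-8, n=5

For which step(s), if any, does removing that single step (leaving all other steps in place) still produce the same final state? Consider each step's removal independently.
None - removing any single step changes the final result

Testing removal of each single step:
Without step 1: final = a=-9, n=5 (different)
Without step 2: final = a=4, n=5 (different)
Without step 3: final = a=-8, n=-4 (different)
Without step 4: final = a=8, n=5 (different)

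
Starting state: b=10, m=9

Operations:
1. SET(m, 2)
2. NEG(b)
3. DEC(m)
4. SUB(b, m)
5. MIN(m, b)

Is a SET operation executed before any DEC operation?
Yes

First SET: step 1
First DEC: step 3
Since 1 < 3, SET comes first.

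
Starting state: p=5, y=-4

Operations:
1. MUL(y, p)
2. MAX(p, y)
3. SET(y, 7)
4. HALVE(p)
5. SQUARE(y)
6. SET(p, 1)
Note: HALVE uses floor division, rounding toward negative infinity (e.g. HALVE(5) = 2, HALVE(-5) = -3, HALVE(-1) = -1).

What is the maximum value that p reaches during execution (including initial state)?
5

Values of p at each step:
Initial: p = 5 ← maximum
After step 1: p = 5
After step 2: p = 5
After step 3: p = 5
After step 4: p = 2
After step 5: p = 2
After step 6: p = 1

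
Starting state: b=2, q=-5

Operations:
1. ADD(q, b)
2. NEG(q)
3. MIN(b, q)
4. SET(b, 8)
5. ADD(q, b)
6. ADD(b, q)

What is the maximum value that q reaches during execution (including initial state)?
11

Values of q at each step:
Initial: q = -5
After step 1: q = -3
After step 2: q = 3
After step 3: q = 3
After step 4: q = 3
After step 5: q = 11 ← maximum
After step 6: q = 11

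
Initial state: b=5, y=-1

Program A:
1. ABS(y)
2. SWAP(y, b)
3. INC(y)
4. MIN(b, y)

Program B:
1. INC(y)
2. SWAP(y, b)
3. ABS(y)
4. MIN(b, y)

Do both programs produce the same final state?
No

Program A final state: b=1, y=6
Program B final state: b=0, y=5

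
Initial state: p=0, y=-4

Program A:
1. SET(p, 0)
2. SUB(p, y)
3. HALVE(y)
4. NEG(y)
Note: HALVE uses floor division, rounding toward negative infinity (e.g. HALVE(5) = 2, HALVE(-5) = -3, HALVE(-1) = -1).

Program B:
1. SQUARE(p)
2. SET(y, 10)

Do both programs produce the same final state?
No

Program A final state: p=4, y=2
Program B final state: p=0, y=10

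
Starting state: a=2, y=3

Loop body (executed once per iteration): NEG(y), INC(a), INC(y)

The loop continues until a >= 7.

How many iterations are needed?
5

Tracing iterations:
Initial: a=2, y=3
After iteration 1: a=3, y=-2
After iteration 2: a=4, y=3
After iteration 3: a=5, y=-2
After iteration 4: a=6, y=3
After iteration 5: a=7, y=-2
a >= 7 now holds, so the loop exits after 5 iterations.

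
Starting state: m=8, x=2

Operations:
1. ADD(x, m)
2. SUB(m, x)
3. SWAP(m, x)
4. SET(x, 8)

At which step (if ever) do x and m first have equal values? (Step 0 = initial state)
Never

x and m never become equal during execution.

Comparing values at each step:
Initial: x=2, m=8
After step 1: x=10, m=8
After step 2: x=10, m=-2
After step 3: x=-2, m=10
After step 4: x=8, m=10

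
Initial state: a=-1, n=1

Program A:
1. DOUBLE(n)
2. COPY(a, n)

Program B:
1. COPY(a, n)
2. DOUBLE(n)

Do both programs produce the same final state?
No

Program A final state: a=2, n=2
Program B final state: a=1, n=2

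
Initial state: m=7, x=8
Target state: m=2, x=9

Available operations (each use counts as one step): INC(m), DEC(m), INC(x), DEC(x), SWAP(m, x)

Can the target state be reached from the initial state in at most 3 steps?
No

The target state cannot be reached within 3 steps.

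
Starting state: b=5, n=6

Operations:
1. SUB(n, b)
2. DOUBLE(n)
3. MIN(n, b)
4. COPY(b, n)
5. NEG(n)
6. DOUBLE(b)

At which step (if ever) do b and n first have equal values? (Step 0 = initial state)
Step 4

b and n first become equal after step 4.

Comparing values at each step:
Initial: b=5, n=6
After step 1: b=5, n=1
After step 2: b=5, n=2
After step 3: b=5, n=2
After step 4: b=2, n=2 ← equal!
After step 5: b=2, n=-2
After step 6: b=4, n=-2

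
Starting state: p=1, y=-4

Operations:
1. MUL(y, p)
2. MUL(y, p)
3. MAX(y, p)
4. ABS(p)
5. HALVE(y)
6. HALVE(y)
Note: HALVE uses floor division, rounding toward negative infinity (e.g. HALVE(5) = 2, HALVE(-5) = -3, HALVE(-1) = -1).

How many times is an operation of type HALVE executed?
2

Counting HALVE operations:
Step 5: HALVE(y) ← HALVE
Step 6: HALVE(y) ← HALVE
Total: 2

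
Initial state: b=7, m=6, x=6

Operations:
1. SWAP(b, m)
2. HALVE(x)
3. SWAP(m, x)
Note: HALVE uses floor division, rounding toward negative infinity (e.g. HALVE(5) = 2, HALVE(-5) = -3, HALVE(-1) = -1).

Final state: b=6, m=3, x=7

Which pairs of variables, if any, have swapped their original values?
(b, x)

Comparing initial and final values:
b: 7 → 6
x: 6 → 7
m: 6 → 3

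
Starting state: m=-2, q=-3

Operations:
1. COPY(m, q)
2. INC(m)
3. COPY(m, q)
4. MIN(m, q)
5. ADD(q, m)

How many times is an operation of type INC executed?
1

Counting INC operations:
Step 2: INC(m) ← INC
Total: 1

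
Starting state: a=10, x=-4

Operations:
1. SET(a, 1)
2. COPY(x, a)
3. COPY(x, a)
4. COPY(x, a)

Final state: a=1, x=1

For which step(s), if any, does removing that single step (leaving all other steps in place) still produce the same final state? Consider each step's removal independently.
Step(s) 2, 3, 4

Testing removal of each single step:
Without step 1: final = a=10, x=10 (different)
Without step 2: final = a=1, x=1 (same)
Without step 3: final = a=1, x=1 (same)
Without step 4: final = a=1, x=1 (same)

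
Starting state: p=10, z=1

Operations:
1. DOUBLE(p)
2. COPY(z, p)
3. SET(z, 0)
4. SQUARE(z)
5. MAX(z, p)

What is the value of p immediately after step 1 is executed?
p = 20

Tracing p through execution:
Initial: p = 10
After step 1 (DOUBLE(p)): p = 20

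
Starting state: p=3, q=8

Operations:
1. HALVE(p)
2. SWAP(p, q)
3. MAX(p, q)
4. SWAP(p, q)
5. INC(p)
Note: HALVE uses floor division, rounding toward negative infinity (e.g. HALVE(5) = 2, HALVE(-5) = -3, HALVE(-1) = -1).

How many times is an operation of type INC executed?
1

Counting INC operations:
Step 5: INC(p) ← INC
Total: 1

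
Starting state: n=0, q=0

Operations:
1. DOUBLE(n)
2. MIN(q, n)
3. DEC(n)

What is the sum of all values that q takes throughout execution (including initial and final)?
0

Values of q at each step:
Initial: q = 0
After step 1: q = 0
After step 2: q = 0
After step 3: q = 0
Sum = 0 + 0 + 0 + 0 = 0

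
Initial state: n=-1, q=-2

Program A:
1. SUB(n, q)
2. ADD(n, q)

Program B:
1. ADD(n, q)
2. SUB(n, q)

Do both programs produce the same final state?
Yes

Program A final state: n=-1, q=-2
Program B final state: n=-1, q=-2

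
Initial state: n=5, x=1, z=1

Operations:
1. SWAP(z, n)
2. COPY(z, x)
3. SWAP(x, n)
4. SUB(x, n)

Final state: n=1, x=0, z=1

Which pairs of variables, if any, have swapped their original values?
None

Comparing initial and final values:
z: 1 → 1
x: 1 → 0
n: 5 → 1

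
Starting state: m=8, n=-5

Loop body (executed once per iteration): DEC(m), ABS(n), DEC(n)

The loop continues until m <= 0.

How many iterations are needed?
8

Tracing iterations:
Initial: m=8, n=-5
After iteration 1: m=7, n=4
After iteration 2: m=6, n=3
After iteration 3: m=5, n=2
After iteration 4: m=4, n=1
After iteration 5: m=3, n=0
After iteration 6: m=2, n=-1
After iteration 7: m=1, n=0
After iteration 8: m=0, n=-1
m <= 0 now holds, so the loop exits after 8 iterations.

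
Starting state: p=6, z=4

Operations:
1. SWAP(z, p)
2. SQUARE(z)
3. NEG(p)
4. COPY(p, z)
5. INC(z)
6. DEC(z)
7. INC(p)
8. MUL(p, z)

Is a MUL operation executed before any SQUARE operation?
No

First MUL: step 8
First SQUARE: step 2
Since 8 > 2, SQUARE comes first.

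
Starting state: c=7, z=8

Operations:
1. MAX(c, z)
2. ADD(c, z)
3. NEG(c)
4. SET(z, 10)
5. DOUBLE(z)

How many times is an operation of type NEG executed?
1

Counting NEG operations:
Step 3: NEG(c) ← NEG
Total: 1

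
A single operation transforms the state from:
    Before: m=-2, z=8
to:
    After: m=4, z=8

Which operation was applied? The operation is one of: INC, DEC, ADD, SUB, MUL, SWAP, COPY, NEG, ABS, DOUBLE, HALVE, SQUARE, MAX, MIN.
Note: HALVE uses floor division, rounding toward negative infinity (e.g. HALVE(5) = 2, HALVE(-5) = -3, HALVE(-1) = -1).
SQUARE(m)

Analyzing the change:
Before: m=-2, z=8
After: m=4, z=8
Variable m changed from -2 to 4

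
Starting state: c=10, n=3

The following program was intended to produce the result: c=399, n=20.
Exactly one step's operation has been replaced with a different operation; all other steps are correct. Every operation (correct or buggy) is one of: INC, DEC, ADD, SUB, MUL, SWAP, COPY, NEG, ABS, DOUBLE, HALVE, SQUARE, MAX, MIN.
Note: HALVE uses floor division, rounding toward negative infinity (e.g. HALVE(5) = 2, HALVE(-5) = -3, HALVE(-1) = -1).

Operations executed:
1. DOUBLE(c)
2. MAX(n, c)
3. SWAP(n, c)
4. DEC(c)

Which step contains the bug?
Step 3

Trace with buggy code:
Initial: c=10, n=3
After step 1: c=20, n=3
After step 2: c=20, n=20
After step 3: c=20, n=20
After step 4: c=19, n=20
Actual final c=19, n=20 ≠ expected c=399, n=20.
Step 3 is the only position where a single-operation replacement can produce the expected result.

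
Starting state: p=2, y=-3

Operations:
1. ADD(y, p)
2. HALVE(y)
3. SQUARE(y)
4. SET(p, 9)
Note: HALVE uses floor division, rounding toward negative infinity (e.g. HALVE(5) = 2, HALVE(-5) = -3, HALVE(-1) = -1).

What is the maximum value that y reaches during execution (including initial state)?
1

Values of y at each step:
Initial: y = -3
After step 1: y = -1
After step 2: y = -1
After step 3: y = 1 ← maximum
After step 4: y = 1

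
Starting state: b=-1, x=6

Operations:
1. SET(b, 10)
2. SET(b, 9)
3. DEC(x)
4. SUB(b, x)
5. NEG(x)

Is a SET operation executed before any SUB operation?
Yes

First SET: step 1
First SUB: step 4
Since 1 < 4, SET comes first.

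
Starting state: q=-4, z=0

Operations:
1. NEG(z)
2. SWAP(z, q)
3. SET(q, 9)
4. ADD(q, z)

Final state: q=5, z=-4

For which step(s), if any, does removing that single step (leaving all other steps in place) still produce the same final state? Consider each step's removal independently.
Step(s) 1

Testing removal of each single step:
Without step 1: final = q=5, z=-4 (same)
Without step 2: final = q=9, z=0 (different)
Without step 3: final = q=-4, z=-4 (different)
Without step 4: final = q=9, z=-4 (different)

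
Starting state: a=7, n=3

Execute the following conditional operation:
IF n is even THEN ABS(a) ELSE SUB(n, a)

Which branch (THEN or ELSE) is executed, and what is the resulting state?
Branch: ELSE, Final state: a=7, n=-4

Evaluating condition: n is even
Condition is False, so ELSE branch executes
After SUB(n, a): a=7, n=-4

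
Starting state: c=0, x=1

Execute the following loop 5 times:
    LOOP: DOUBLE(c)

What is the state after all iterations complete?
c=0, x=1

Iteration trace:
Start: c=0, x=1
After iteration 1: c=0, x=1
After iteration 2: c=0, x=1
After iteration 3: c=0, x=1
After iteration 4: c=0, x=1
After iteration 5: c=0, x=1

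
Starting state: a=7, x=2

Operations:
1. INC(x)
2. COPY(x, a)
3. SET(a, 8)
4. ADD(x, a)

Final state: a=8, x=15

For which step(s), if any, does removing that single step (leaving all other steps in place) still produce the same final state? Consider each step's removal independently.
Step(s) 1

Testing removal of each single step:
Without step 1: final = a=8, x=15 (same)
Without step 2: final = a=8, x=11 (different)
Without step 3: final = a=7, x=14 (different)
Without step 4: final = a=8, x=7 (different)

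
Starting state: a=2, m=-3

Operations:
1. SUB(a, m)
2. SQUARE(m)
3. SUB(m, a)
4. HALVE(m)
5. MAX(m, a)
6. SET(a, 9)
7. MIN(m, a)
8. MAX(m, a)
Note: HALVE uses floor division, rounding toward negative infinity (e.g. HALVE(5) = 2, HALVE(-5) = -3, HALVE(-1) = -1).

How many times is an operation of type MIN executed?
1

Counting MIN operations:
Step 7: MIN(m, a) ← MIN
Total: 1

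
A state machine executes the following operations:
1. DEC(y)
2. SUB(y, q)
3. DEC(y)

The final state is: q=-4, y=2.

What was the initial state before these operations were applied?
q=-4, y=0

Working backwards:
Final state: q=-4, y=2
Before step 3 (DEC(y)): q=-4, y=3
Before step 2 (SUB(y, q)): q=-4, y=-1
Before step 1 (DEC(y)): q=-4, y=0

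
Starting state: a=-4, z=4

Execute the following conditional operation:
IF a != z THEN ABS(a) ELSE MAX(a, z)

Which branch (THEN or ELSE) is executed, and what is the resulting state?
Branch: THEN, Final state: a=4, z=4

Evaluating condition: a != z
a = -4, z = 4
Condition is True, so THEN branch executes
After ABS(a): a=4, z=4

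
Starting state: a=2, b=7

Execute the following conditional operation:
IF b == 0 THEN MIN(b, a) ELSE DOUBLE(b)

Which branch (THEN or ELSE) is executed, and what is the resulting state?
Branch: ELSE, Final state: a=2, b=14

Evaluating condition: b == 0
b = 7
Condition is False, so ELSE branch executes
After DOUBLE(b): a=2, b=14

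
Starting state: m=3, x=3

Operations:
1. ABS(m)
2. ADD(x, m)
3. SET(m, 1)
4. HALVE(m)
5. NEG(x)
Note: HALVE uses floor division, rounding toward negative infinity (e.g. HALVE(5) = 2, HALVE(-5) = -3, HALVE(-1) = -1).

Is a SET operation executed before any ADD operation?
No

First SET: step 3
First ADD: step 2
Since 3 > 2, ADD comes first.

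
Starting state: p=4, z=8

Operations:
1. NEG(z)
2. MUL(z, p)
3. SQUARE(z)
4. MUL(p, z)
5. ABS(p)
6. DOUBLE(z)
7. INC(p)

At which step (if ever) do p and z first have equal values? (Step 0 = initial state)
Never

p and z never become equal during execution.

Comparing values at each step:
Initial: p=4, z=8
After step 1: p=4, z=-8
After step 2: p=4, z=-32
After step 3: p=4, z=1024
After step 4: p=4096, z=1024
After step 5: p=4096, z=1024
After step 6: p=4096, z=2048
After step 7: p=4097, z=2048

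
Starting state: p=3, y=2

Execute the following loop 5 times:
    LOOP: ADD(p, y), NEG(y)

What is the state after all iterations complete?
p=5, y=-2

Iteration trace:
Start: p=3, y=2
After iteration 1: p=5, y=-2
After iteration 2: p=3, y=2
After iteration 3: p=5, y=-2
After iteration 4: p=3, y=2
After iteration 5: p=5, y=-2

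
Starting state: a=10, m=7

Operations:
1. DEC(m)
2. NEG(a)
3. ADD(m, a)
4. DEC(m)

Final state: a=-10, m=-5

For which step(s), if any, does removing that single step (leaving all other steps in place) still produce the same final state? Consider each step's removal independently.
None - removing any single step changes the final result

Testing removal of each single step:
Without step 1: final = a=-10, m=-4 (different)
Without step 2: final = a=10, m=15 (different)
Without step 3: final = a=-10, m=5 (different)
Without step 4: final = a=-10, m=-4 (different)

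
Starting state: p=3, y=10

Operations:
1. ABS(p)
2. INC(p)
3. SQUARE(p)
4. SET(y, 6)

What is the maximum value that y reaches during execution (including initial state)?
10

Values of y at each step:
Initial: y = 10 ← maximum
After step 1: y = 10
After step 2: y = 10
After step 3: y = 10
After step 4: y = 6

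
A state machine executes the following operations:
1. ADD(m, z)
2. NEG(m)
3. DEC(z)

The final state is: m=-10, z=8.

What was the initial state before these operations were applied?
m=1, z=9

Working backwards:
Final state: m=-10, z=8
Before step 3 (DEC(z)): m=-10, z=9
Before step 2 (NEG(m)): m=10, z=9
Before step 1 (ADD(m, z)): m=1, z=9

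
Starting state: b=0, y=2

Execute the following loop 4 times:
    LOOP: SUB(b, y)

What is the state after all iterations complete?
b=-8, y=2

Iteration trace:
Start: b=0, y=2
After iteration 1: b=-2, y=2
After iteration 2: b=-4, y=2
After iteration 3: b=-6, y=2
After iteration 4: b=-8, y=2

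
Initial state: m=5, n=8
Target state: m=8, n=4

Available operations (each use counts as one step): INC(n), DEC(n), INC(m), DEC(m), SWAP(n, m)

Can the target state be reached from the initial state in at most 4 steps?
Yes

Path (2 steps): DEC(m) → SWAP(n, m)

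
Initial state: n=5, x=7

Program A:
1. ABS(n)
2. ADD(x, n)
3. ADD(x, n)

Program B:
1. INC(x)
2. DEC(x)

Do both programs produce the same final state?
No

Program A final state: n=5, x=17
Program B final state: n=5, x=7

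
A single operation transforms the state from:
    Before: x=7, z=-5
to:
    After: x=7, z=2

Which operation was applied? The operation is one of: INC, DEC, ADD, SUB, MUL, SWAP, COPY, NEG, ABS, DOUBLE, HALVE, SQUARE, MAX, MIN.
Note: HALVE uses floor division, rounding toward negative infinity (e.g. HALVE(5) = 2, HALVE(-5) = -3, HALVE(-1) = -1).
ADD(z, x)

Analyzing the change:
Before: x=7, z=-5
After: x=7, z=2
Variable z changed from -5 to 2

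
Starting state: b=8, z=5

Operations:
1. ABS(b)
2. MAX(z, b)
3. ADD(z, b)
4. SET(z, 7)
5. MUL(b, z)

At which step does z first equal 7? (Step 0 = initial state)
Step 4

Tracing z:
Initial: z = 5
After step 1: z = 5
After step 2: z = 8
After step 3: z = 16
After step 4: z = 7 ← first occurrence
After step 5: z = 7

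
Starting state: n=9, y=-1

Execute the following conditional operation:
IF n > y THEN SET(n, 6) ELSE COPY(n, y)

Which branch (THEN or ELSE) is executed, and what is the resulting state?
Branch: THEN, Final state: n=6, y=-1

Evaluating condition: n > y
n = 9, y = -1
Condition is True, so THEN branch executes
After SET(n, 6): n=6, y=-1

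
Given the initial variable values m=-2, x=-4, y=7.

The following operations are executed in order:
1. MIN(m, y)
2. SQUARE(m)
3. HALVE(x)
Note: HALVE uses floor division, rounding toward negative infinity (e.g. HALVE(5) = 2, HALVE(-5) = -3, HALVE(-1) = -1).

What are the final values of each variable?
{m: 4, x: -2, y: 7}

Step-by-step execution:
Initial: m=-2, x=-4, y=7
After step 1 (MIN(m, y)): m=-2, x=-4, y=7
After step 2 (SQUARE(m)): m=4, x=-4, y=7
After step 3 (HALVE(x)): m=4, x=-2, y=7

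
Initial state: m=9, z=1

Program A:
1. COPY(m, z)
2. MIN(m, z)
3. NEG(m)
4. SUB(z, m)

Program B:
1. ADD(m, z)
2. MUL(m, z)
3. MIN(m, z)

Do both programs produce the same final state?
No

Program A final state: m=-1, z=2
Program B final state: m=1, z=1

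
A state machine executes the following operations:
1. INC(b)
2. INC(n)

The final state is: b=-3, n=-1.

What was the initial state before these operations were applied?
b=-4, n=-2

Working backwards:
Final state: b=-3, n=-1
Before step 2 (INC(n)): b=-3, n=-2
Before step 1 (INC(b)): b=-4, n=-2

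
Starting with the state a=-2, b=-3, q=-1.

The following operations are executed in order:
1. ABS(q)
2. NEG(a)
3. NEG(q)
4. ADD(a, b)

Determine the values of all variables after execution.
{a: -1, b: -3, q: -1}

Step-by-step execution:
Initial: a=-2, b=-3, q=-1
After step 1 (ABS(q)): a=-2, b=-3, q=1
After step 2 (NEG(a)): a=2, b=-3, q=1
After step 3 (NEG(q)): a=2, b=-3, q=-1
After step 4 (ADD(a, b)): a=-1, b=-3, q=-1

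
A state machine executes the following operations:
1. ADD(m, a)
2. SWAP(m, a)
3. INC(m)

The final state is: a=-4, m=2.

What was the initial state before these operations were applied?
a=1, m=-5

Working backwards:
Final state: a=-4, m=2
Before step 3 (INC(m)): a=-4, m=1
Before step 2 (SWAP(m, a)): a=1, m=-4
Before step 1 (ADD(m, a)): a=1, m=-5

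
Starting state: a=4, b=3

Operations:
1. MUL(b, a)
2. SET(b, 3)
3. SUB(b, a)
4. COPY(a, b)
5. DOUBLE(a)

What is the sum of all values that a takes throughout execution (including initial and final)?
13

Values of a at each step:
Initial: a = 4
After step 1: a = 4
After step 2: a = 4
After step 3: a = 4
After step 4: a = -1
After step 5: a = -2
Sum = 4 + 4 + 4 + 4 + -1 + -2 = 13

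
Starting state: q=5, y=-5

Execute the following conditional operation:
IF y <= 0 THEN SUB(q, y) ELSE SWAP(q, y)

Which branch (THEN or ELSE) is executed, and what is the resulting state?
Branch: THEN, Final state: q=10, y=-5

Evaluating condition: y <= 0
y = -5
Condition is True, so THEN branch executes
After SUB(q, y): q=10, y=-5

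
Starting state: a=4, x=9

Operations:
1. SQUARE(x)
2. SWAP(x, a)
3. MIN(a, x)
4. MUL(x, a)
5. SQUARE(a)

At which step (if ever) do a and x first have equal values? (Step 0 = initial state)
Step 3

a and x first become equal after step 3.

Comparing values at each step:
Initial: a=4, x=9
After step 1: a=4, x=81
After step 2: a=81, x=4
After step 3: a=4, x=4 ← equal!
After step 4: a=4, x=16
After step 5: a=16, x=16 ← equal!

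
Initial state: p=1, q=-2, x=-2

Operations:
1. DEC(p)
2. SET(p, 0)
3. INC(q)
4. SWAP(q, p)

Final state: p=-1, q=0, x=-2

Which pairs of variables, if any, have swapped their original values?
None

Comparing initial and final values:
p: 1 → -1
x: -2 → -2
q: -2 → 0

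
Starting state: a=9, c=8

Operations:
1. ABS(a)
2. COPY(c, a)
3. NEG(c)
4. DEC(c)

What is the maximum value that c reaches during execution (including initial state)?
9

Values of c at each step:
Initial: c = 8
After step 1: c = 8
After step 2: c = 9 ← maximum
After step 3: c = -9
After step 4: c = -10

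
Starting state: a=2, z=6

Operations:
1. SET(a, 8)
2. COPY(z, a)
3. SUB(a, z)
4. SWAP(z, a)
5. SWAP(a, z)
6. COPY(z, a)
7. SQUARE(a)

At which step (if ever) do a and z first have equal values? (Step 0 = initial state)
Step 2

a and z first become equal after step 2.

Comparing values at each step:
Initial: a=2, z=6
After step 1: a=8, z=6
After step 2: a=8, z=8 ← equal!
After step 3: a=0, z=8
After step 4: a=8, z=0
After step 5: a=0, z=8
After step 6: a=0, z=0 ← equal!
After step 7: a=0, z=0 ← equal!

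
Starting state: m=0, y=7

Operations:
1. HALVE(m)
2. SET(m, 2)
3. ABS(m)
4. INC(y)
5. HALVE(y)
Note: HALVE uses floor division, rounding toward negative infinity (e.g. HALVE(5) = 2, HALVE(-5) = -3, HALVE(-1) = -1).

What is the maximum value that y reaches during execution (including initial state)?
8

Values of y at each step:
Initial: y = 7
After step 1: y = 7
After step 2: y = 7
After step 3: y = 7
After step 4: y = 8 ← maximum
After step 5: y = 4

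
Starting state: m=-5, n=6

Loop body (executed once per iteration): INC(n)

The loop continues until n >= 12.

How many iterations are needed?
6

Tracing iterations:
Initial: m=-5, n=6
After iteration 1: m=-5, n=7
After iteration 2: m=-5, n=8
After iteration 3: m=-5, n=9
After iteration 4: m=-5, n=10
After iteration 5: m=-5, n=11
After iteration 6: m=-5, n=12
n >= 12 now holds, so the loop exits after 6 iterations.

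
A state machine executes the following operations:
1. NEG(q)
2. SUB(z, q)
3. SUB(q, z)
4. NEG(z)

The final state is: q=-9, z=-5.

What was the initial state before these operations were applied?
q=4, z=1

Working backwards:
Final state: q=-9, z=-5
Before step 4 (NEG(z)): q=-9, z=5
Before step 3 (SUB(q, z)): q=-4, z=5
Before step 2 (SUB(z, q)): q=-4, z=1
Before step 1 (NEG(q)): q=4, z=1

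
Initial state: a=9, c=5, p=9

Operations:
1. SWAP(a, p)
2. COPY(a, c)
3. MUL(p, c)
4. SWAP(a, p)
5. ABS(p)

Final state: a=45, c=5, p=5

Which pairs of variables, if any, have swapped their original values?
None

Comparing initial and final values:
c: 5 → 5
a: 9 → 45
p: 9 → 5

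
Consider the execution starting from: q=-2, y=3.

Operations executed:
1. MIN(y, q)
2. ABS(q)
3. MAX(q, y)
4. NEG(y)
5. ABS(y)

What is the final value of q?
q = 2

Tracing execution:
Step 1: MIN(y, q) → q = -2
Step 2: ABS(q) → q = 2
Step 3: MAX(q, y) → q = 2
Step 4: NEG(y) → q = 2
Step 5: ABS(y) → q = 2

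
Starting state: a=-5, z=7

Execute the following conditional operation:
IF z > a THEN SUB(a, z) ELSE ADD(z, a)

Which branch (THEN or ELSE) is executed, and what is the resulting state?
Branch: THEN, Final state: a=-12, z=7

Evaluating condition: z > a
z = 7, a = -5
Condition is True, so THEN branch executes
After SUB(a, z): a=-12, z=7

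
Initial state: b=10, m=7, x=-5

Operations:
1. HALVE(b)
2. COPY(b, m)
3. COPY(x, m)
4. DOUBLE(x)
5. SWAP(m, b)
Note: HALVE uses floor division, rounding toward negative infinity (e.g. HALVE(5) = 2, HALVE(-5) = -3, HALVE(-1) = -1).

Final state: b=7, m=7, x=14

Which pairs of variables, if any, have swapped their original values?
None

Comparing initial and final values:
x: -5 → 14
b: 10 → 7
m: 7 → 7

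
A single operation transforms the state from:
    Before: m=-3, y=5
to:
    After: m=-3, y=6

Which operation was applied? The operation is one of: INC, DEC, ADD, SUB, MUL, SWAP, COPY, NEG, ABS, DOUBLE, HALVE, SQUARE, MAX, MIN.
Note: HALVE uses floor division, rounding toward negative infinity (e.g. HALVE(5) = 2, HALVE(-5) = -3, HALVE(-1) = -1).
INC(y)

Analyzing the change:
Before: m=-3, y=5
After: m=-3, y=6
Variable y changed from 5 to 6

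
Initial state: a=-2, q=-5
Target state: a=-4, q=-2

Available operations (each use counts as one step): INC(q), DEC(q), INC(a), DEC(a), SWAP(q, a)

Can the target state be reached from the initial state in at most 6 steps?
Yes

Path (2 steps): INC(q) → SWAP(q, a)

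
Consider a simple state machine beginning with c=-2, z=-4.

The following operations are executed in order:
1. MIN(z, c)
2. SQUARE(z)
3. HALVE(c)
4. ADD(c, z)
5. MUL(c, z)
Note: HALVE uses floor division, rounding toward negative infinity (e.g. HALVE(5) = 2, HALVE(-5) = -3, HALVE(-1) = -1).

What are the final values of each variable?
{c: 240, z: 16}

Step-by-step execution:
Initial: c=-2, z=-4
After step 1 (MIN(z, c)): c=-2, z=-4
After step 2 (SQUARE(z)): c=-2, z=16
After step 3 (HALVE(c)): c=-1, z=16
After step 4 (ADD(c, z)): c=15, z=16
After step 5 (MUL(c, z)): c=240, z=16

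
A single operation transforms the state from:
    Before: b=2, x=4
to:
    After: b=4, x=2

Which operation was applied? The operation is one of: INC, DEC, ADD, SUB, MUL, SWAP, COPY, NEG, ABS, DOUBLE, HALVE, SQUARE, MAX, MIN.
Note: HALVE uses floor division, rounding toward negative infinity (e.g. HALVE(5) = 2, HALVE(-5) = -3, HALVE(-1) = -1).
SWAP(x, b)

Analyzing the change:
Before: b=2, x=4
After: b=4, x=2
Variable x changed from 4 to 2
Variable b changed from 2 to 4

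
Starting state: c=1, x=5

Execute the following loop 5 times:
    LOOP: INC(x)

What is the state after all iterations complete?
c=1, x=10

Iteration trace:
Start: c=1, x=5
After iteration 1: c=1, x=6
After iteration 2: c=1, x=7
After iteration 3: c=1, x=8
After iteration 4: c=1, x=9
After iteration 5: c=1, x=10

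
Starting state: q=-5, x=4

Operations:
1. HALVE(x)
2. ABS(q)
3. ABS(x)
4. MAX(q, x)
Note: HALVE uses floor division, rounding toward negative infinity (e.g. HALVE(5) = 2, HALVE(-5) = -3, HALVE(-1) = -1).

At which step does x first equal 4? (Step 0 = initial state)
Step 0

Tracing x:
Initial: x = 4 ← first occurrence
After step 1: x = 2
After step 2: x = 2
After step 3: x = 2
After step 4: x = 2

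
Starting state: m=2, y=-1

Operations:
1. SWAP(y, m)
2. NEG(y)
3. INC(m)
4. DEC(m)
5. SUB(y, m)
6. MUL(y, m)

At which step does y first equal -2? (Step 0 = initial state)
Step 2

Tracing y:
Initial: y = -1
After step 1: y = 2
After step 2: y = -2 ← first occurrence
After step 3: y = -2
After step 4: y = -2
After step 5: y = -1
After step 6: y = 1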